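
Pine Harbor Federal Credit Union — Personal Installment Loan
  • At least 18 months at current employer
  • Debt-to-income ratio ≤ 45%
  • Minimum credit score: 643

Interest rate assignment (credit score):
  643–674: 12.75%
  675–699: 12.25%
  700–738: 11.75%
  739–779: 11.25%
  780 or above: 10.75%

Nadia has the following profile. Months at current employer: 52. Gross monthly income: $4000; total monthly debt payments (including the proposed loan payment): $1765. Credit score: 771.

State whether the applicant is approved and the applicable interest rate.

Approved at 11.25%

Credit score 771 ≥ 643 (meets minimum)
Employment 52 ≥ 18 months
DTI: 1,765 ÷ 4,000 = 44.1%, within the 45% cap
All requirements met. Score 771 falls in the 739–779 tier → 11.25%.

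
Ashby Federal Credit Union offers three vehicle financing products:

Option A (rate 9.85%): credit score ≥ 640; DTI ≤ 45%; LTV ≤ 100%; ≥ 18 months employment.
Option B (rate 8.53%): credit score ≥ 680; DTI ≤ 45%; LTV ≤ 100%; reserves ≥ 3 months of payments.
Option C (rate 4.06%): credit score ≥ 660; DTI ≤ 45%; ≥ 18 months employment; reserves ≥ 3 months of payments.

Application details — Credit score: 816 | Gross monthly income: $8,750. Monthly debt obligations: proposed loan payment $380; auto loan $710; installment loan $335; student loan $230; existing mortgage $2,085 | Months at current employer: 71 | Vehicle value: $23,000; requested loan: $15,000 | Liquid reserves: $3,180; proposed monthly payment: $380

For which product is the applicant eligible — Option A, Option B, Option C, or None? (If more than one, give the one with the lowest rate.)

Total debts = (380 + 710 + 335 + 230 + 2,085) = 3,740; DTI = 3,740/8,750 = 42.7%.
LTV = 15,000/23,000 = 65.2%.
Reserves = 3,180/380 = 8.4 months.
Option A: score 816 ≥ 640; DTI 42.7% ≤ 45%; LTV 65.2% ≤ 100%; employment 71 ≥ 18 mo → qualifies.
Option B: score 816 ≥ 680; DTI 42.7% ≤ 45%; LTV 65.2% ≤ 100%; reserves 8.4 ≥ 3 mo → qualifies.
Option C: score 816 ≥ 660; DTI 42.7% ≤ 45%; employment 71 ≥ 18 mo; reserves 8.4 ≥ 3 mo → qualifies.
Qualifying: Option A, Option B, Option C. Lowest rate is 4.06% → Option C.

Option C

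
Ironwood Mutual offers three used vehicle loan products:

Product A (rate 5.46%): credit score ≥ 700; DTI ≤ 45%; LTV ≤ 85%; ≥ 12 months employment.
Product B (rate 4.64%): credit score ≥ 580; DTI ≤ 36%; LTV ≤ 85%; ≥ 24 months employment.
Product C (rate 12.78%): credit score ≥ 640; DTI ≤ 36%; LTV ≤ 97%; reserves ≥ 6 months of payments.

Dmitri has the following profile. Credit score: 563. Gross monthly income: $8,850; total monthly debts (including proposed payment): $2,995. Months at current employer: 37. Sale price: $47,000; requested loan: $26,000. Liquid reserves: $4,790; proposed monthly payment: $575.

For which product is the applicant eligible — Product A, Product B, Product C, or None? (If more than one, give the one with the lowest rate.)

DTI = 2,995/8,850 = 33.8%.
LTV = 26,000/47,000 = 55.3%.
Reserves = 4,790/575 = 8.3 months.
Product A: score 563 < 700; DTI 33.8% ≤ 45%; LTV 55.3% ≤ 85%; employment 37 ≥ 12 mo → does not qualify.
Product B: score 563 < 580; DTI 33.8% ≤ 36%; LTV 55.3% ≤ 85%; employment 37 ≥ 24 mo → does not qualify.
Product C: score 563 < 640; DTI 33.8% ≤ 36%; LTV 55.3% ≤ 97%; reserves 8.3 ≥ 6 mo → does not qualify.

None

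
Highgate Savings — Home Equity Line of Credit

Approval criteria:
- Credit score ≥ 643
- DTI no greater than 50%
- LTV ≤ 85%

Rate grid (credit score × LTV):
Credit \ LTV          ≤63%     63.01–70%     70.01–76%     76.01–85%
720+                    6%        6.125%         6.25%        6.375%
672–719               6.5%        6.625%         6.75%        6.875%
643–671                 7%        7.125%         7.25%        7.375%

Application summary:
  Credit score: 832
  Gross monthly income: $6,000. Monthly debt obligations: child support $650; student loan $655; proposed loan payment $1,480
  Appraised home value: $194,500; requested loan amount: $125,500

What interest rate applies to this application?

6.125%

Credit score 832 ≥ 643; Total monthly debts = (650 + 655 + 1,480) = 2,785. Debt-to-income = 2,785/6,000 = 46.4% — meets 50% limit
Loan-to-value = 125,500/194,500 = 64.5% — pass (85% max)
Row: 832 falls in 720+. Column: 64.5% falls in 63.01–70%. Rate = 6.125%.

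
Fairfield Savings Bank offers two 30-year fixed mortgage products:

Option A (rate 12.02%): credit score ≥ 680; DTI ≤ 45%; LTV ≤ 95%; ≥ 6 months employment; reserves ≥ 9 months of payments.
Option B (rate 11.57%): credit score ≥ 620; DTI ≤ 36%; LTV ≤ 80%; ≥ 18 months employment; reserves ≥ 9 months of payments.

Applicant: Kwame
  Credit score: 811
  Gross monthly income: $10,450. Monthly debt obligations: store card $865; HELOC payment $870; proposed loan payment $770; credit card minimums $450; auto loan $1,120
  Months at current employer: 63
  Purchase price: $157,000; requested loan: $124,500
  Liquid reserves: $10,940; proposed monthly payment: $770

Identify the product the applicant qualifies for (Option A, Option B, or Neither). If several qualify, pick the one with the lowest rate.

Option A

Total debts = (865 + 870 + 770 + 450 + 1,120) = 4,075; DTI = 4,075/10,450 = 39%.
LTV = 124,500/157,000 = 79.3%.
Reserves = 10,940/770 = 14.2 months.
Option A: score 811 ≥ 680; DTI 39% ≤ 45%; LTV 79.3% ≤ 95%; employment 63 ≥ 6 mo; reserves 14.2 ≥ 9 mo → qualifies.
Option B: score 811 ≥ 620; DTI 39% > 36%; LTV 79.3% ≤ 80%; employment 63 ≥ 18 mo; reserves 14.2 ≥ 9 mo → does not qualify.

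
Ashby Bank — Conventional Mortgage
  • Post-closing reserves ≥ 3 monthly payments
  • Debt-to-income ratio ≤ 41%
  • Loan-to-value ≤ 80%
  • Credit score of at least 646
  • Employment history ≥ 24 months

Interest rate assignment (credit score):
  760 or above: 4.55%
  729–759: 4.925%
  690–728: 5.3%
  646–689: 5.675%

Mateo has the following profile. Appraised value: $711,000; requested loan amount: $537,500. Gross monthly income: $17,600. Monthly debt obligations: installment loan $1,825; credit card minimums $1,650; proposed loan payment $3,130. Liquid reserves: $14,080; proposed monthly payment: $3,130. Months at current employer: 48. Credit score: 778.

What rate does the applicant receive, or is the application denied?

Approved at 4.55%

Credit score 778 ≥ 646 (meets minimum)
Employment 48 ≥ 24 months
Total monthly debts = (1,825 + 1,650 + 3,130) = 6,605. Debt-to-income = 6,605/17,600 = 37.5% — meets 41% limit
LTV: 537,500 ÷ 711,000 = 75.6%, within 80% cap
Liquid reserves cover 14,080/3,130 = 4.5 months — ≥ 3 required
All requirements met. Score 778 falls in the 760 or above tier → 4.55%.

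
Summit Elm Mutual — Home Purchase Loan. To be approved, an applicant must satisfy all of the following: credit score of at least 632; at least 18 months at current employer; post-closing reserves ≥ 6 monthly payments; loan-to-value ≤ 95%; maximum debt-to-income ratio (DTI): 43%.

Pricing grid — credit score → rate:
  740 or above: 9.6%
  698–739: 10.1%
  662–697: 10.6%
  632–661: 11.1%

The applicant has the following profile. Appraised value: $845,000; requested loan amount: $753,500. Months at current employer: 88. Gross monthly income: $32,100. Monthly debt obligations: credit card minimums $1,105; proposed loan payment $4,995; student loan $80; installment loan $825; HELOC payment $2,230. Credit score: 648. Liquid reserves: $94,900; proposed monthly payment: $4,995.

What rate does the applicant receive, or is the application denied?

Approved at 11.1%

Credit score 648 ≥ 632 (meets minimum)
Total monthly debts = (1,105 + 4,995 + 80 + 825 + 2,230) = 9,235. DTI = 9,235/32,100 = 28.8% ≤ 43%
Reserves = 94,900/4,995 = 19.0 months ≥ 6
Employment 88 ≥ 18 months
Loan-to-value = 753,500/845,000 = 89.2% — pass (95% max)
All requirements met. Score 648 falls in the 632–661 tier → 11.1%.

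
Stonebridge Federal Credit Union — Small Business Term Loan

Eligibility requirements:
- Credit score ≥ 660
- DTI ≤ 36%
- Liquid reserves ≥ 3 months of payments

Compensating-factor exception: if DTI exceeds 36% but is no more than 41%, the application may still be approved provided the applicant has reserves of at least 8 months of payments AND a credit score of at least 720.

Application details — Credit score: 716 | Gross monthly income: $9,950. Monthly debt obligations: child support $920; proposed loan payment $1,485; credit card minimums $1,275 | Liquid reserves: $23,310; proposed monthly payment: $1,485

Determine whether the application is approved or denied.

Denied

Credit score 716 ≥ 660 (meets base)
Total debts = (920 + 1,485 + 1,275) = 3,680. DTI: 3,680 ÷ 9,950 = 37%, over the 36% base limit.
Reserves = 23,310/1,485 = 15.7 months ≥ 3
37% falls in the override range (36%–41%), so the compensating-factor test applies.
Override check — reserves: 15.7 mo (ok); score: 716 (below 720).
Compensating-factor requirement not fully met.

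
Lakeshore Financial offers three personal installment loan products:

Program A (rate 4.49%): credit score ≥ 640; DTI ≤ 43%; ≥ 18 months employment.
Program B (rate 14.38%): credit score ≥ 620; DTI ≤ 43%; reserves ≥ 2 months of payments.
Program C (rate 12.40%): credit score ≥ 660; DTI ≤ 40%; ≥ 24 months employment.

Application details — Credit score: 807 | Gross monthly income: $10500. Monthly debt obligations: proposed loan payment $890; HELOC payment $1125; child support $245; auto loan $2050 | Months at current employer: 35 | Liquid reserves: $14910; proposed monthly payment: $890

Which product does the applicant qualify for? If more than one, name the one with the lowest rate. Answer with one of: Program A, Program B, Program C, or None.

Program A

Total debts = (890 + 1,125 + 245 + 2,050) = 4,310; DTI = 4,310/10,500 = 41%.
Reserves = 14,910/890 = 16.8 months.
Program A: score 807 ≥ 640; DTI 41% ≤ 43%; employment 35 ≥ 18 mo → qualifies.
Program B: score 807 ≥ 620; DTI 41% ≤ 43%; reserves 16.8 ≥ 2 mo → qualifies.
Program C: score 807 ≥ 660; DTI 41% > 40%; employment 35 ≥ 24 mo → does not qualify.
Qualifying: Program A, Program B. Lowest rate is 4.49% → Program A.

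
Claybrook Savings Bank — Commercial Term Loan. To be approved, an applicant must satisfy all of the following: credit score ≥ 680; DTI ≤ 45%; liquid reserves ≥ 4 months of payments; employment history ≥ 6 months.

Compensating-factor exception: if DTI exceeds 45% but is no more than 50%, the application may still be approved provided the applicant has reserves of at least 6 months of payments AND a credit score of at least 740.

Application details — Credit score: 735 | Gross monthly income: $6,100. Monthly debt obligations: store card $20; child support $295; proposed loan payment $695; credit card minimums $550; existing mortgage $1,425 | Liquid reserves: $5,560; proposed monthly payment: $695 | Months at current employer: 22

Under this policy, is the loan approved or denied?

Credit score 735 ≥ 680 (meets base)
Total debts = (20 + 295 + 695 + 550 + 1,425) = 2,985. DTI = 2,985/6,100 = 48.9% > 45% — standard DTI limit exceeded.
Reserves = 5,560/695 = 8.0 months ≥ 4
Employment 22 ≥ 6 months
48.9% falls in the override range (45%–50%), so the compensating-factor test applies.
Reserves 8.0 ≥ 6 months; credit score 735 < 740.
Compensating-factor requirement not fully met.

Denied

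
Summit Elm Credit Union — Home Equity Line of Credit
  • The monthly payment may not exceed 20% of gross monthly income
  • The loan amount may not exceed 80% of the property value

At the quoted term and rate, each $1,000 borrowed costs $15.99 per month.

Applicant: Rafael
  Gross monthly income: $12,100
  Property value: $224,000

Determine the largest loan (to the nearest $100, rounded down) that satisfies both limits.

Payment cap: 20% × $12,100 = $2,420/month.
At $15.99 per $1,000, that supports 2,420/15.99 × 1,000 ≈ $151,344 → $151,300.
LTV cap: 80% × $224,000 = $179,200 → $179,200.
Binding constraint: payment-to-income.

$151,300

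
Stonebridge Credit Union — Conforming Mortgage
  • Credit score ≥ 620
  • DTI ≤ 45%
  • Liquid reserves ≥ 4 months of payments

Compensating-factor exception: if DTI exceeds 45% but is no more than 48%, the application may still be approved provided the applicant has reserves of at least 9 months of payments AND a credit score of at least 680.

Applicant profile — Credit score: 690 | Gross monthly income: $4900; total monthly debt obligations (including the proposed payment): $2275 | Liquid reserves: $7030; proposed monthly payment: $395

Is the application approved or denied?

Approved

Credit score 690 ≥ 620 (meets base)
DTI = 2,275/4,900 = 46.4% > 45% — standard DTI limit exceeded.
Liquid reserves cover 7,030/395 = 17.8 months — ≥ 4 required
46.4% falls in the override range (45%–48%), so the compensating-factor test applies.
Reserves 17.8 ≥ 9 months; credit score 690 ≥ 680.
Both compensating conditions met → exception applies.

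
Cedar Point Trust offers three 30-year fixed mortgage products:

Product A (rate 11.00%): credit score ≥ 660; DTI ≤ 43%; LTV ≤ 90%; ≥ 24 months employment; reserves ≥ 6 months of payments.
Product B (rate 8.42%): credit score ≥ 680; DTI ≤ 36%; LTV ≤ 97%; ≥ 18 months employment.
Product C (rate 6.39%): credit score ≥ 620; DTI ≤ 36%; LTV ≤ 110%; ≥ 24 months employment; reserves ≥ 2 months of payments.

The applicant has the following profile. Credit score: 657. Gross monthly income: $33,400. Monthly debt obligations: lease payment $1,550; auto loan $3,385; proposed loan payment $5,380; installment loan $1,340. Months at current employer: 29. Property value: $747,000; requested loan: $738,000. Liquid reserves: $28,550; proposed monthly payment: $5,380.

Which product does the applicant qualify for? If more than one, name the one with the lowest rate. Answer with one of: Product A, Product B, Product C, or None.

Total debts = (1,550 + 3,385 + 5,380 + 1,340) = 11,655; DTI = 11,655/33,400 = 34.9%.
LTV = 738,000/747,000 = 98.8%.
Reserves = 28,550/5,380 = 5.3 months.
Product A: score 657 < 660; DTI 34.9% ≤ 43%; LTV 98.8% > 90%; employment 29 ≥ 24 mo; reserves 5.3 < 6 mo → does not qualify.
Product B: score 657 < 680; DTI 34.9% ≤ 36%; LTV 98.8% > 97%; employment 29 ≥ 18 mo → does not qualify.
Product C: score 657 ≥ 620; DTI 34.9% ≤ 36%; LTV 98.8% ≤ 110%; employment 29 ≥ 24 mo; reserves 5.3 ≥ 2 mo → qualifies.

Product C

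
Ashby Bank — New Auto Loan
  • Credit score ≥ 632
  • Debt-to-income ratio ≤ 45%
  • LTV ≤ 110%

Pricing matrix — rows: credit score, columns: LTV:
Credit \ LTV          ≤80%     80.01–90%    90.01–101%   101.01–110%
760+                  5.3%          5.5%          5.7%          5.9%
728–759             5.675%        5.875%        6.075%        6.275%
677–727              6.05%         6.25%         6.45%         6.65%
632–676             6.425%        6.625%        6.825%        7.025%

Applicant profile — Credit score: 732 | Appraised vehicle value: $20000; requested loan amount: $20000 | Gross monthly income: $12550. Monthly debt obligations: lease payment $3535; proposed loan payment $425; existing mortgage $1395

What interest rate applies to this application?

Credit score 732 ≥ 632; Total monthly debts = (3,535 + 425 + 1,395) = 5,355. DTI = 5,355/12,550 = 42.7% ≤ 45%
LTV = 20,000/20,000 = 100% ≤ 110%
Credit 732 → row 728–759; LTV 100% → column 90.01–101%. Grid cell → 6.075%.

6.075%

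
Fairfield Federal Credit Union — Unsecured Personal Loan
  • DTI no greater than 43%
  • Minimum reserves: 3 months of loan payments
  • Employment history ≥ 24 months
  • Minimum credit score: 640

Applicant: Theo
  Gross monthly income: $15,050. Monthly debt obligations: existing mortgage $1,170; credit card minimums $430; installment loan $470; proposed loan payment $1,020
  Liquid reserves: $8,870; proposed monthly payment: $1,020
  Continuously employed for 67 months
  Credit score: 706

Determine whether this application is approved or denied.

Total monthly debts = (1,170 + 430 + 470 + 1,020) = 3,090. Debt-to-income = 3,090/15,050 = 20.5% — meets 43% limit
Liquid reserves cover 8,870/1,020 = 8.7 months — ≥ 3 required
Employment 67 ≥ 24 months
Credit score 706 ≥ 640 (meets)
All criteria satisfied.

Approved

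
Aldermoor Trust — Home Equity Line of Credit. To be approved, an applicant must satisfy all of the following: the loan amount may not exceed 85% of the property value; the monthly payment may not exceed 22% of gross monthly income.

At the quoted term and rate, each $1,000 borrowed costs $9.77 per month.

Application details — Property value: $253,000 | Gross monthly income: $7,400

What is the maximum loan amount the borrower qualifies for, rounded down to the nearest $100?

$166,600

Payment cap: 22% × $7,400 = $1,628/month.
At $9.77 per $1,000, that supports 1,628/9.77 × 1,000 ≈ $166,632 → $166,600.
LTV cap: 85% × $253,000 = $215,050 → $215,000.
Binding constraint: payment-to-income.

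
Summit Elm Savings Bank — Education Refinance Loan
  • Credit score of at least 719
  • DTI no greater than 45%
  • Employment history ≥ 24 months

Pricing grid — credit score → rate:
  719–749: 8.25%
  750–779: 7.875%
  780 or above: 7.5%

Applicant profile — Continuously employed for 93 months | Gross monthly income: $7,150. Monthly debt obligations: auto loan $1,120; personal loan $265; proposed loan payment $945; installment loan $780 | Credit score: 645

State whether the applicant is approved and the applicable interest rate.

Denied

Credit score 645 < 719 (below minimum)
Total monthly debts = (1,120 + 265 + 945 + 780) = 3,110. DTI = 3,110/7,150 = 43.5% ≤ 45%
Employment 93 ≥ 24 months
Not all requirements met → denied.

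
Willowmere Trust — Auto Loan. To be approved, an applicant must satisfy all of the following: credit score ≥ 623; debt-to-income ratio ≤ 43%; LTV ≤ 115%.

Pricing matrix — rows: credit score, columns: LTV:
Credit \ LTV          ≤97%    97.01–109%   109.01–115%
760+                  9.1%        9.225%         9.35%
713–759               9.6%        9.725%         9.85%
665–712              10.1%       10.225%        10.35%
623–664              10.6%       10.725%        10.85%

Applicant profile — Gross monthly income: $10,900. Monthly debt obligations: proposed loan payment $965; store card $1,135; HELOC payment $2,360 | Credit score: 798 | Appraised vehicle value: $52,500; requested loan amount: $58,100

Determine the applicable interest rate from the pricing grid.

Credit score 798 ≥ 623; Total monthly debts = (965 + 1,135 + 2,360) = 4,460. DTI: 4,460 ÷ 10,900 = 40.9%, within the 43% cap
LTV: 58,100 ÷ 52,500 = 110.7%, within 115% cap
Credit 798 → row 760+; LTV 110.7% → column 109.01–115%. Grid cell → 9.35%.

9.35%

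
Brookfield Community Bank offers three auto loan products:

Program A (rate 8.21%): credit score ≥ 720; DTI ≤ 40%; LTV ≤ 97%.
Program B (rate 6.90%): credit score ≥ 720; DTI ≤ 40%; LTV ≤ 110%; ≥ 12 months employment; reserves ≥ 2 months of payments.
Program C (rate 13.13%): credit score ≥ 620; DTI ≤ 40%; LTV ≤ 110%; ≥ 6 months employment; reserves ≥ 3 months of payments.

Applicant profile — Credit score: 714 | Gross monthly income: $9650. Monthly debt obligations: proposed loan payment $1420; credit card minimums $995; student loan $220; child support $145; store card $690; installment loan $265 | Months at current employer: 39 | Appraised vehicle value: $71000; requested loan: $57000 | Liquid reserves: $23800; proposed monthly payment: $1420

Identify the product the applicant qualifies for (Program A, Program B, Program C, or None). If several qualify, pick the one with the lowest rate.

Program C

Total debts = (1,420 + 995 + 220 + 145 + 690 + 265) = 3,735; DTI = 3,735/9,650 = 38.7%.
LTV = 57,000/71,000 = 80.3%.
Reserves = 23,800/1,420 = 16.8 months.
Program A: score 714 < 720; DTI 38.7% ≤ 40%; LTV 80.3% ≤ 97% → does not qualify.
Program B: score 714 < 720; DTI 38.7% ≤ 40%; LTV 80.3% ≤ 110%; employment 39 ≥ 12 mo; reserves 16.8 ≥ 2 mo → does not qualify.
Program C: score 714 ≥ 620; DTI 38.7% ≤ 40%; LTV 80.3% ≤ 110%; employment 39 ≥ 6 mo; reserves 16.8 ≥ 3 mo → qualifies.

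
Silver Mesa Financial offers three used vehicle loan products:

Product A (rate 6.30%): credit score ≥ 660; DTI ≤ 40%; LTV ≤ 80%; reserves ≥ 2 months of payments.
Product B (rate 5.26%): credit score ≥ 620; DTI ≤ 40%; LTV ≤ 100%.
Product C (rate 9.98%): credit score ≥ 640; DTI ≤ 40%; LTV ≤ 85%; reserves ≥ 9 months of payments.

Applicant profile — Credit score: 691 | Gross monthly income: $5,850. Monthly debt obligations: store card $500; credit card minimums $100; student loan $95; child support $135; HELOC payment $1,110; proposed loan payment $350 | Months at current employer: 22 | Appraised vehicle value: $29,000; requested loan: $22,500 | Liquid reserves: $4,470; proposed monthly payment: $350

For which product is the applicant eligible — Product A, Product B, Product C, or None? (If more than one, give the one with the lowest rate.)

Total debts = (500 + 100 + 95 + 135 + 1,110 + 350) = 2,290; DTI = 2,290/5,850 = 39.1%.
LTV = 22,500/29,000 = 77.6%.
Reserves = 4,470/350 = 12.8 months.
Product A: score 691 ≥ 660; DTI 39.1% ≤ 40%; LTV 77.6% ≤ 80%; reserves 12.8 ≥ 2 mo → qualifies.
Product B: score 691 ≥ 620; DTI 39.1% ≤ 40%; LTV 77.6% ≤ 100% → qualifies.
Product C: score 691 ≥ 640; DTI 39.1% ≤ 40%; LTV 77.6% ≤ 85%; reserves 12.8 ≥ 9 mo → qualifies.
Qualifying: Product A, Product B, Product C. Lowest rate is 5.26% → Product B.

Product B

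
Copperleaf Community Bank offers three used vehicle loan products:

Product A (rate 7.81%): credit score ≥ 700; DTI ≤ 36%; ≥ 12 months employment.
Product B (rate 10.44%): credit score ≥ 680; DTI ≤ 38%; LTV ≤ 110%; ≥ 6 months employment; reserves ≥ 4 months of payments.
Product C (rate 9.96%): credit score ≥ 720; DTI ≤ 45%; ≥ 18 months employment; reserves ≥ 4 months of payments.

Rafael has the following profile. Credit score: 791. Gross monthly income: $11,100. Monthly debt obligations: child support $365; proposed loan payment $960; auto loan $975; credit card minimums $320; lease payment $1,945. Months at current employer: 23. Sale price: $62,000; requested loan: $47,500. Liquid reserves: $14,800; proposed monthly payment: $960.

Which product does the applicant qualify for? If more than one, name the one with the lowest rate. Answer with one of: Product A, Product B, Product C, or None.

Total debts = (365 + 960 + 975 + 320 + 1,945) = 4,565; DTI = 4,565/11,100 = 41.1%.
LTV = 47,500/62,000 = 76.6%.
Reserves = 14,800/960 = 15.4 months.
Product A: score 791 ≥ 700; DTI 41.1% > 36%; employment 23 ≥ 12 mo → does not qualify.
Product B: score 791 ≥ 680; DTI 41.1% > 38%; LTV 76.6% ≤ 110%; employment 23 ≥ 6 mo; reserves 15.4 ≥ 4 mo → does not qualify.
Product C: score 791 ≥ 720; DTI 41.1% ≤ 45%; employment 23 ≥ 18 mo; reserves 15.4 ≥ 4 mo → qualifies.

Product C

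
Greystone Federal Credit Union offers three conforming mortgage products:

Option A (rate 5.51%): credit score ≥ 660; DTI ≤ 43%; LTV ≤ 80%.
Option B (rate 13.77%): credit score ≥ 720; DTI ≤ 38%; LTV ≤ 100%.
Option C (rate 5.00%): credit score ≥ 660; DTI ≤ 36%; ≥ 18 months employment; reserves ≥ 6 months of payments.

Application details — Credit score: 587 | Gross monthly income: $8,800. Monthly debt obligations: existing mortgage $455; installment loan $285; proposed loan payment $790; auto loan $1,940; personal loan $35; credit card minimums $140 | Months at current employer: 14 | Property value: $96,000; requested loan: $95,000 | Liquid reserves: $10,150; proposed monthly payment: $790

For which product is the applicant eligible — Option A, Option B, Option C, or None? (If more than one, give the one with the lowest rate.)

Total debts = (455 + 285 + 790 + 1,940 + 35 + 140) = 3,645; DTI = 3,645/8,800 = 41.4%.
LTV = 95,000/96,000 = 99%.
Reserves = 10,150/790 = 12.8 months.
Option A: score 587 < 660; DTI 41.4% ≤ 43%; LTV 99% > 80% → does not qualify.
Option B: score 587 < 720; DTI 41.4% > 38%; LTV 99% ≤ 100% → does not qualify.
Option C: score 587 < 660; DTI 41.4% > 36%; employment 14 < 18 mo; reserves 12.8 ≥ 6 mo → does not qualify.

None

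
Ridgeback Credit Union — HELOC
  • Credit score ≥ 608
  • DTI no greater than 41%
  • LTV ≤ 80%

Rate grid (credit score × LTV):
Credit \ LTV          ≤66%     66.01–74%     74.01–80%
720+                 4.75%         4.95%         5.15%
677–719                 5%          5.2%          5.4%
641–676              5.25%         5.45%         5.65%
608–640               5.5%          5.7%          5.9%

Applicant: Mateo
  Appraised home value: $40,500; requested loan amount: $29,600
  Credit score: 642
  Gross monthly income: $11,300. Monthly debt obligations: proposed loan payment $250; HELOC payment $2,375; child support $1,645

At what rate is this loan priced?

5.45%

Credit score 642 ≥ 608; Total monthly debts = (250 + 2,375 + 1,645) = 4,270. Debt-to-income = 4,270/11,300 = 37.8% — meets 41% limit
LTV = 29,600/40,500 = 73.1% ≤ 80%
Row: 642 falls in 641–676. Column: 73.1% falls in 66.01–74%. Rate = 5.45%.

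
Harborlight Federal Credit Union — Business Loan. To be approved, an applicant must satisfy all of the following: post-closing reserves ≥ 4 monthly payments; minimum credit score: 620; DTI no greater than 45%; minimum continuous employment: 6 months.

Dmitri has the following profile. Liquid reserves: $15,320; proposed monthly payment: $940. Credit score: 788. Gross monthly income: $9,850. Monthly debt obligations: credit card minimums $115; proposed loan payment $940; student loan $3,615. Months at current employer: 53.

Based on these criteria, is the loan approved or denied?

Reserves = 15,320/940 = 16.3 months ≥ 4
Credit score 788 ≥ 620 (meets)
Total monthly debts = (115 + 940 + 3,615) = 4,670. DTI: 4,670 ÷ 9,850 = 47.4%, exceeds the 45% cap
Employment 53 ≥ 6 months
Fails on DTI.

Denied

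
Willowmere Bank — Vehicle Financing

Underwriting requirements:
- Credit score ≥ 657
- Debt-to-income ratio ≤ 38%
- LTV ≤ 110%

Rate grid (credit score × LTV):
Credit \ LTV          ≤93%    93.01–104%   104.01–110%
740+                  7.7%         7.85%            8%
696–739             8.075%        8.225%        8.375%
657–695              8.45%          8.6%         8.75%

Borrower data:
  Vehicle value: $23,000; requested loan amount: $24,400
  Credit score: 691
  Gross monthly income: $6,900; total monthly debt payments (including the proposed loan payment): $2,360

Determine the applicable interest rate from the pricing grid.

Credit score 691 ≥ 657; Debt-to-income = 2,360/6,900 = 34.2% — meets 38% limit
LTV: 24,400 ÷ 23,000 = 106.1%, within 110% cap
Credit 691 → row 657–695; LTV 106.1% → column 104.01–110%. Grid cell → 8.75%.

8.75%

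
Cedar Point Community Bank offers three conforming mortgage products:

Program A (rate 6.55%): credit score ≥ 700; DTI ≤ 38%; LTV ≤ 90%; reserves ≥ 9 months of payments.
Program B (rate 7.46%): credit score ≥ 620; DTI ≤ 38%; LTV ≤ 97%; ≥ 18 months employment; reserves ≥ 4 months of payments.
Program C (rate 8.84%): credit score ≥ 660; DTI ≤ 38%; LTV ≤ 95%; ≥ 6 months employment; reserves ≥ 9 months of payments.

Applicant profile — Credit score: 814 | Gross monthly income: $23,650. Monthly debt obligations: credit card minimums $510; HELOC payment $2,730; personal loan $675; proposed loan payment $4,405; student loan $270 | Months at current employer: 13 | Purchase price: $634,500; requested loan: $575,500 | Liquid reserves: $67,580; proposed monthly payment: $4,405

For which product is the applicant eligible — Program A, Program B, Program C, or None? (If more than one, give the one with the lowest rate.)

Total debts = (510 + 2,730 + 675 + 4,405 + 270) = 8,590; DTI = 8,590/23,650 = 36.3%.
LTV = 575,500/634,500 = 90.7%.
Reserves = 67,580/4,405 = 15.3 months.
Program A: score 814 ≥ 700; DTI 36.3% ≤ 38%; LTV 90.7% > 90%; reserves 15.3 ≥ 9 mo → does not qualify.
Program B: score 814 ≥ 620; DTI 36.3% ≤ 38%; LTV 90.7% ≤ 97%; employment 13 < 18 mo; reserves 15.3 ≥ 4 mo → does not qualify.
Program C: score 814 ≥ 660; DTI 36.3% ≤ 38%; LTV 90.7% ≤ 95%; employment 13 ≥ 6 mo; reserves 15.3 ≥ 9 mo → qualifies.

Program C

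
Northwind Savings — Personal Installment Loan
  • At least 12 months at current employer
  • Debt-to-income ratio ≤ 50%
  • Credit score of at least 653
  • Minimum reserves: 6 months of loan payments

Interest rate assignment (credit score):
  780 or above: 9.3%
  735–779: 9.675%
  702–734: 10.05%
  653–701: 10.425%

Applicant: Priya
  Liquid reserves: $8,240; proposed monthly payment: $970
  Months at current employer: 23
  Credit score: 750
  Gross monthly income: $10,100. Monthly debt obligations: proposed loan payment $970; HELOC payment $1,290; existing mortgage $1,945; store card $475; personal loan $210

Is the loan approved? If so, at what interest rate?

Credit score 750 ≥ 653 (meets minimum)
Total monthly debts = (970 + 1,290 + 1,945 + 475 + 210) = 4,890. Debt-to-income = 4,890/10,100 = 48.4% — meets 50% limit
Liquid reserves cover 8,240/970 = 8.5 months — ≥ 6 required
Employment 23 ≥ 12 months
All requirements met. Score 750 falls in the 735–779 tier → 9.675%.

Approved at 9.675%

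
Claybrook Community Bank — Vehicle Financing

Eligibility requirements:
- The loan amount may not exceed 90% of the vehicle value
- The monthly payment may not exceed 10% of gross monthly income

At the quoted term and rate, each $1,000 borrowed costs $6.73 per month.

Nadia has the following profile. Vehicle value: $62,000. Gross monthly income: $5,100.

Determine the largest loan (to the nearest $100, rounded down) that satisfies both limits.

$55,800

Payment cap: 10% × $5,100 = $510/month.
At $6.73 per $1,000, that supports 510/6.73 × 1,000 ≈ $75,780 → $75,700.
LTV cap: 90% × $62,000 = $55,800 → $55,800.
Binding constraint: loan-to-value.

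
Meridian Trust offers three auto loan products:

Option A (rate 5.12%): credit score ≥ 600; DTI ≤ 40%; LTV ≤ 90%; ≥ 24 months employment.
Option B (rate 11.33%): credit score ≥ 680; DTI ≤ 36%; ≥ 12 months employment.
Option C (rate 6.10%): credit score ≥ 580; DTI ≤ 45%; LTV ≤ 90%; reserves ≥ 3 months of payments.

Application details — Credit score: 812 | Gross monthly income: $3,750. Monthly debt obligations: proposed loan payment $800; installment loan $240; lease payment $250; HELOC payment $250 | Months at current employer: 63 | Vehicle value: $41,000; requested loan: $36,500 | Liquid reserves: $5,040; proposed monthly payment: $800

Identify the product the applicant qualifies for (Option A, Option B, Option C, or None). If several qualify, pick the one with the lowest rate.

Total debts = (800 + 240 + 250 + 250) = 1,540; DTI = 1,540/3,750 = 41.1%.
LTV = 36,500/41,000 = 89%.
Reserves = 5,040/800 = 6.3 months.
Option A: score 812 ≥ 600; DTI 41.1% > 40%; LTV 89% ≤ 90%; employment 63 ≥ 24 mo → does not qualify.
Option B: score 812 ≥ 680; DTI 41.1% > 36%; employment 63 ≥ 12 mo → does not qualify.
Option C: score 812 ≥ 580; DTI 41.1% ≤ 45%; LTV 89% ≤ 90%; reserves 6.3 ≥ 3 mo → qualifies.

Option C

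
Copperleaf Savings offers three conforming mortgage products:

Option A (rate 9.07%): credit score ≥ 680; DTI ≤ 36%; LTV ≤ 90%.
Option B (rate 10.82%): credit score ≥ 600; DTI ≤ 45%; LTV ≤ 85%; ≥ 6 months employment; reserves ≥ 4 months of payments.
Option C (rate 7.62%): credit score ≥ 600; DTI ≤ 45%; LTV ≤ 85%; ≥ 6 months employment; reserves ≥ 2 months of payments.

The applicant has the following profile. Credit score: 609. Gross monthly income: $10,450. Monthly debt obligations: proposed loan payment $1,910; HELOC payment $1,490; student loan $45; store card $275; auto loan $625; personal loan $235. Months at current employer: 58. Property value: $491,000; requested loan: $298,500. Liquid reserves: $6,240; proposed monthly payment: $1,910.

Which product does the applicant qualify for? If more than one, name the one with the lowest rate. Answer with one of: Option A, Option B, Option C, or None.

Option C

Total debts = (1,910 + 1,490 + 45 + 275 + 625 + 235) = 4,580; DTI = 4,580/10,450 = 43.8%.
LTV = 298,500/491,000 = 60.8%.
Reserves = 6,240/1,910 = 3.3 months.
Option A: score 609 < 680; DTI 43.8% > 36%; LTV 60.8% ≤ 90% → does not qualify.
Option B: score 609 ≥ 600; DTI 43.8% ≤ 45%; LTV 60.8% ≤ 85%; employment 58 ≥ 6 mo; reserves 3.3 < 4 mo → does not qualify.
Option C: score 609 ≥ 600; DTI 43.8% ≤ 45%; LTV 60.8% ≤ 85%; employment 58 ≥ 6 mo; reserves 3.3 ≥ 2 mo → qualifies.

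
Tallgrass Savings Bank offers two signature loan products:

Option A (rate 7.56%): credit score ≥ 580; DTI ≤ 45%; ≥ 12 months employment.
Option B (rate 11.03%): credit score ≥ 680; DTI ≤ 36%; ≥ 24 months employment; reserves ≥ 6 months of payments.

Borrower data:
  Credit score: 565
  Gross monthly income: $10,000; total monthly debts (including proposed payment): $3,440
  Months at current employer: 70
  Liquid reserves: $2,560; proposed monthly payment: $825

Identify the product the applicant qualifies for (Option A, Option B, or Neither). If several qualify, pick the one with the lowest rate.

Neither

DTI = 3,440/10,000 = 34.4%.
Reserves = 2,560/825 = 3.1 months.
Option A: score 565 < 580; DTI 34.4% ≤ 45%; employment 70 ≥ 12 mo → does not qualify.
Option B: score 565 < 680; DTI 34.4% ≤ 36%; employment 70 ≥ 24 mo; reserves 3.1 < 6 mo → does not qualify.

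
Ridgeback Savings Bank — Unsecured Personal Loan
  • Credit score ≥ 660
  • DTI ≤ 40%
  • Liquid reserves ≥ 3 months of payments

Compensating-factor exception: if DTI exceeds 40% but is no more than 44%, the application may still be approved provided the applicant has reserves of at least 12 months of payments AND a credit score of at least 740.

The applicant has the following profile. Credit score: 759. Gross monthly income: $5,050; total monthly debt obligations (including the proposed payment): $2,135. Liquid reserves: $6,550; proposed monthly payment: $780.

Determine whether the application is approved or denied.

Denied

Credit score 759 ≥ 660 (meets base)
DTI: 2,135 ÷ 5,050 = 42.3%, over the 40% base limit.
Reserves: 6,550 ÷ 780 = 8.4 months (meets 3-month minimum)
DTI 42.3% is within the 40%–44% exception band; checking compensating factors.
Reserves 8.4 < 12 months; credit score 759 ≥ 740.
Compensating-factor requirement not fully met.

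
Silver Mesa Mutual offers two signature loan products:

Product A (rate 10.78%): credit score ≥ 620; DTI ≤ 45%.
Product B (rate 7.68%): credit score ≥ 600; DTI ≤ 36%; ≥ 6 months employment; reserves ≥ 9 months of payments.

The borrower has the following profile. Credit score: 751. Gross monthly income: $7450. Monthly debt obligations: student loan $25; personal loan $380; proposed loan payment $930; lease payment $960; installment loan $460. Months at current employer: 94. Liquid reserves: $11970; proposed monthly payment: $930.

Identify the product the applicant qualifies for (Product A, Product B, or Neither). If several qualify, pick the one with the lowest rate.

Product A

Total debts = (25 + 380 + 930 + 960 + 460) = 2,755; DTI = 2,755/7,450 = 37%.
Reserves = 11,970/930 = 12.9 months.
Product A: score 751 ≥ 620; DTI 37% ≤ 45% → qualifies.
Product B: score 751 ≥ 600; DTI 37% > 36%; employment 94 ≥ 6 mo; reserves 12.9 ≥ 9 mo → does not qualify.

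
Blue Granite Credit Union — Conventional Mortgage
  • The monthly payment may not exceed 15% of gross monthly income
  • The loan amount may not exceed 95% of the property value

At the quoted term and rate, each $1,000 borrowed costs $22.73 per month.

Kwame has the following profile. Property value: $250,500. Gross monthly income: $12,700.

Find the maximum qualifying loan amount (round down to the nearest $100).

$83,800

Payment cap: 15% × $12,700 = $1,905/month.
At $22.73 per $1,000, that supports 1,905/22.73 × 1,000 ≈ $83,809 → $83,800.
LTV cap: 95% × $250,500 = $237,975 → $237,900.
Binding constraint: payment-to-income.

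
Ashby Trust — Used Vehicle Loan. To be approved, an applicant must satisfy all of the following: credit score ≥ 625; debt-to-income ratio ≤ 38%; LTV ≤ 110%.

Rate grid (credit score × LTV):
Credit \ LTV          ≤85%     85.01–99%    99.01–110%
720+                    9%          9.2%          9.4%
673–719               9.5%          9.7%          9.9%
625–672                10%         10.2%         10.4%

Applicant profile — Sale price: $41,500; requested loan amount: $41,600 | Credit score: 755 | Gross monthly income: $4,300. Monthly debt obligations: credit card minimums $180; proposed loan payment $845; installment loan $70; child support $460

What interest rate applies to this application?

9.4%

Credit score 755 ≥ 625; Total monthly debts = (180 + 845 + 70 + 460) = 1,555. DTI = 1,555/4,300 = 36.2% ≤ 38%
LTV = 41,600/41,500 = 100.2% ≤ 110%
Credit 755 → row 720+; LTV 100.2% → column 99.01–110%. Grid cell → 9.4%.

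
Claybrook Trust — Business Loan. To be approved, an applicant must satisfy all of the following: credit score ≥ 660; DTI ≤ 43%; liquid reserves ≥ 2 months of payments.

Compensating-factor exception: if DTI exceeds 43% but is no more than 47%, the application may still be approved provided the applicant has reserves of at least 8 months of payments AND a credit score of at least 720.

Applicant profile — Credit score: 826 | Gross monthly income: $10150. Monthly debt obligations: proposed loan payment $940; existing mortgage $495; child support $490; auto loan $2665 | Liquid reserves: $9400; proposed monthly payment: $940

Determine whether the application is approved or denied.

Credit score 826 ≥ 660 (meets base)
Total debts = (940 + 495 + 490 + 2,665) = 4,590. DTI: 4,590 ÷ 10,150 = 45.2%, over the 43% base limit.
Reserves: 9,400 ÷ 940 = 10.0 months (meets 2-month minimum)
DTI 45.2% is within the 43%–47% exception band; checking compensating factors.
Override check — reserves: 10.0 mo (ok); score: 826 (ok).
Both override conditions satisfied; DTI exception granted.

Approved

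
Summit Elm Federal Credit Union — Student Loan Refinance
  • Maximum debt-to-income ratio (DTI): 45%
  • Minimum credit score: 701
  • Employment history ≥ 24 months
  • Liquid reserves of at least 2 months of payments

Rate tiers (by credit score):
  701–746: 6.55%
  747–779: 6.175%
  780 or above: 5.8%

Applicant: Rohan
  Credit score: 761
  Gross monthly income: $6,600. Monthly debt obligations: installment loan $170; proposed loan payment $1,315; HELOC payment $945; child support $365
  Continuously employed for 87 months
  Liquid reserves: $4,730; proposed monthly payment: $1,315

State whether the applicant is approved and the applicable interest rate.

Approved at 6.175%

Credit score 761 ≥ 701 (meets minimum)
Employment 87 ≥ 24 months
Reserves: 4,730 ÷ 1,315 = 3.6 months (meets 2-month minimum)
Total monthly debts = (170 + 1,315 + 945 + 365) = 2,795. DTI = 2,795/6,600 = 42.3% ≤ 45%
All requirements met. Score 761 falls in the 747–779 tier → 6.175%.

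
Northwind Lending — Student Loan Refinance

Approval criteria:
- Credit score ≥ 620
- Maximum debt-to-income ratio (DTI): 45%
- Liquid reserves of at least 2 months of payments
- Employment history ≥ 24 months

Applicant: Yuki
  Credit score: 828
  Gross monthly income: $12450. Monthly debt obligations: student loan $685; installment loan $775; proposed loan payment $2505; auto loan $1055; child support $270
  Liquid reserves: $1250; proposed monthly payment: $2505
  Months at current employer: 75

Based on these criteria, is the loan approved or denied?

Denied

Credit score 828 ≥ 620 (meets)
Total monthly debts = (685 + 775 + 2,505 + 1,055 + 270) = 5,290. DTI: 5,290 ÷ 12,450 = 42.5%, within the 45% cap
Liquid reserves cover 1,250/2,505 = 0.5 months — < 2 required
Employment 75 ≥ 24 months
Fails on reserves.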